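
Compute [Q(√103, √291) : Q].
[Q(√103, √291) : Q] = 4

[Q(√103):Q] = 2 (min poly x^2 - 103, irreducible since 103 is squarefree > 1). For the top step, suppose √291 ∈ Q(√103), say √291 = c + d√103 with c, d ∈ Q. Squaring: 291 = c^2 + 103d^2 + 2cd√103. Since √103 ∉ Q this forces 2cd = 0. If d = 0 then √291 = c ∈ Q, contradicting 291 squarefree > 1. If c = 0 then 291 = 103d^2, so 103·291 = (103d)^2 is a perfect square in Q — but 103·291 = 29973 is not a perfect square (since 103 and 291 are distinct squarefree integers). Contradiction. Hence √291 ∉ Q(√103), so x^2 - 291 stays irreducible over Q(√103) and [Q(√103, √291) : Q(√103)] = 2. By the tower law, [Q(√103, √291) : Q] = 2 · 2 = 4.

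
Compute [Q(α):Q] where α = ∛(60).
[Q(α):Q] = 3

The minimal polynomial of α is x^3 - 60, irreducible over Q since 60 is not a perfect cube (so x^3 - 60 has no rational root). Hence [Q(α):Q] = deg(m_α) = 3.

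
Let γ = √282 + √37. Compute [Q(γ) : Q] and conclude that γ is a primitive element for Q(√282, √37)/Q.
[Q(γ) : Q] = 4 (equivalently, Q(γ) = Q(√282, √37))

Obviously Q(γ) ⊆ Q(√282, √37), and [Q(√282, √37):Q] = 4 (since 282, 37 are distinct squarefree integers > 1 with 10434 not a perfect square). To show equality we compute the minimal polynomial of γ. From γ = √282 + √37: γ^2 = 282 + 2√(10434) + 37 = 319 + 2√(10434), so γ^2 - 319 = 2√(10434); squaring, (γ^2 - 319)^2 = 4·10434, i.e. γ^4 - 638γ^2 + 101761 - 41736 = 0, i.e. γ^4 - 638γ^2 + 60025 = 0. So γ is a root of x^4 - 638x^2 + 60025. This polynomial is irreducible over Q: it has no rational root (each ±√282 ± √37 is irrational), and any factorization into two quadratics over Q would force √(10434) ∈ Q (pairing opposite roots) or √282, √37 ∈ Q (other pairings), all impossible. Hence [Q(γ):Q] = 4 = [Q(√282, √37):Q], so Q(γ) = Q(√282, √37).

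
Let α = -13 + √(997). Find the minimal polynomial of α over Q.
m_α(x) = x^2 + 26x - 828

From α + 13 = √(997), squaring gives (α + 13)^2 = 997, i.e. α^2 + 26α + 169 = 997, so α^2 + 26α - 828 = 0. The discriminant of x^2 + 26x - 828 is (26)^2 - 4·(-828) = 676 + 3312 = 3988, and 4·(997) is not a perfect square in Q since 997 is squarefree and ≠ 1. Hence x^2 + 26x - 828 is irreducible over Q and is the minimal polynomial of α.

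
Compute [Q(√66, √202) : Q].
[Q(√66, √202) : Q] = 4

[Q(√66):Q] = 2 (min poly x^2 - 66, irreducible since 66 is squarefree > 1). For the top step, suppose √202 ∈ Q(√66), say √202 = c + d√66 with c, d ∈ Q. Squaring: 202 = c^2 + 66d^2 + 2cd√66. Since √66 ∉ Q this forces 2cd = 0. If d = 0 then √202 = c ∈ Q, contradicting 202 squarefree > 1. If c = 0 then 202 = 66d^2, so 66·202 = (66d)^2 is a perfect square in Q — but 66·202 = 13332 is not a perfect square (since 66 and 202 are distinct squarefree integers). Contradiction. Hence √202 ∉ Q(√66), so x^2 - 202 stays irreducible over Q(√66) and [Q(√66, √202) : Q(√66)] = 2. By the tower law, [Q(√66, √202) : Q] = 2 · 2 = 4.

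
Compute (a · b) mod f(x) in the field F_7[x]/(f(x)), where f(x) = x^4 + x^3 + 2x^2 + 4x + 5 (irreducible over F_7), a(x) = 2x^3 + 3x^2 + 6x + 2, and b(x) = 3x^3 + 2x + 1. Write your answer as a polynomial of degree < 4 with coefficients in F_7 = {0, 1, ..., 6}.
a · b ≡ 5x^3 + x^2 + 2x + 2 (mod f(x))

Multiply in F_7[x]: a(x)·b(x) = (2x^3 + 3x^2 + 6x + 2)·(3x^3 + 2x + 1) = 6x^6 + 2x^5 + x^4 + x^2 + 3x + 2. This has degree ≥ 4, so divide by f(x) over F_7: 6x^6 + 2x^5 + x^4 + x^2 + 3x + 2 = (6x^2 + 3x)·(x^4 + x^3 + 2x^2 + 4x + 5) + (5x^3 + x^2 + 2x + 2). Hence a·b ≡ 5x^3 + x^2 + 2x + 2 (mod f). (F_7[x]/(f) is a field with 7^4 = 2401 elements since f is irreducible of degree 4.)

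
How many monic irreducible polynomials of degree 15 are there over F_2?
There are 2182 monic irreducible polynomials of degree 15 over F_2

Each element of F_{2^15} that lies in no proper subfield is a root of exactly one monic irreducible of degree 15 over F_2, and each such polynomial has 15 distinct roots in F_{2^15}. By Möbius inversion the count is N_2(15) = (1/15) Σ_{d|15} μ(15/d) · 2^d = (1/15)(μ(15)·2^1 + μ(5)·2^3 + μ(3)·2^5 + μ(1)·2^15) = 32730/15 = 2182.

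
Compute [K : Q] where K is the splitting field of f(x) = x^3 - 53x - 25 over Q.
[K : Q] = 6

By the rational root test, any rational root of the monic integer polynomial f(x) = x^3 - 53x - 25 must be an integer dividing the constant term -25, i.e. one of ±{1, 5, 25}. Evaluating: f(1) = -77, f(-1) = 27, f(5) = -165, f(-5) = 115, f(25) = 14275, f(-25) = -14325; none is 0, so f has no rational root and is therefore irreducible over Q (a cubic with no linear factor over a field is irreducible). For an irreducible cubic, the Galois group is A_3 or S_3 according as the discriminant disc(f) = -4a^3 - 27b^2 = -4·(-53)^3 - 27·(-25)^2 = 578633 is or is not a square in Q. Here disc(f) = 578633 is not a perfect square in Q, so the Galois group of f over Q is not contained in A_3 and must be all of S_3. The splitting field has degree |S_3| = 6 over Q, so [K : Q] = 6.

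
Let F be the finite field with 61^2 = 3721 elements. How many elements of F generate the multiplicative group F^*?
There are φ(3720) = 960 primitive elements

F_q^* is cyclic of order q - 1 = 3720. A cyclic group of order m has exactly φ(m) generators. Here m = 3720 = 2^3 · 3 · 5 · 31, so the number of primitive elements is φ(3720) = 960.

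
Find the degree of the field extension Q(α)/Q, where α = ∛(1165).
[Q(α):Q] = 3

The minimal polynomial of α is x^3 - 1165, irreducible over Q since 1165 is not a perfect cube (so x^3 - 1165 has no rational root). Hence [Q(α):Q] = deg(m_α) = 3.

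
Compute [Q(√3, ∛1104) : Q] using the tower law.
[Q(√3, ∛1104) : Q] = 6

Let L = Q(√3, ∛1104). Since Q(√3) ⊂ L and [Q(√3):Q] = 2, the tower law gives 2 | [L:Q]. Likewise Q(∛1104) ⊂ L with [Q(∛1104):Q] = 3 (because 1104 is not a perfect cube), so 3 | [L:Q]. As gcd(2,3) = 1, [L:Q] is divisible by 6. Conversely L is generated over Q by √3 and ∛1104, so [L:Q] ≤ 2·3 = 6. Therefore [Q(√3, ∛1104) : Q] = 6.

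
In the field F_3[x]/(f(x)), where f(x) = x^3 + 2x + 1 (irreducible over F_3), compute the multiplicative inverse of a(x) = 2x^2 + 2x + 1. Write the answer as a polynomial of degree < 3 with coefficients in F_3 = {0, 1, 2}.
a(x)^(-1) ≡ x^2 (mod f(x))

Since f is irreducible over F_3, F_3[x]/(f) is a field and a(x) ≠ 0 has an inverse. Apply the extended Euclidean algorithm to f(x) and a(x) in F_3[x]: f(x) = (2x + 1)·a(x) + (x);  a(x) = (2x + 2)·(x) + (1). The last nonzero remainder is the constant 1 = gcd(f, a) in F_3. Back-substituting through the division chain expresses 1 = s(x)·a(x) + t(x)·f(x) with s(x) ≡ x^2 (mod f), so a(x)^(-1) ≡ s(x) = x^2 (mod f). Check: (2x^2 + 2x + 1)·(x^2) = 2x^4 + 2x^3 + x^2 ≡ 1 (mod x^3 + 2x + 1).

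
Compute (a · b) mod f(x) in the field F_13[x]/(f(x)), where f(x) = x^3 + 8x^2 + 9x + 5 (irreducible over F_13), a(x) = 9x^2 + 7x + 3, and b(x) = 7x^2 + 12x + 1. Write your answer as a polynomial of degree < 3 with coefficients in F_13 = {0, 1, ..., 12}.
a · b ≡ 9x^2 + 4x + 9 (mod f(x))

Multiply in F_13[x]: a(x)·b(x) = (9x^2 + 7x + 3)·(7x^2 + 12x + 1) = 11x^4 + x^3 + 10x^2 + 4x + 3. This has degree ≥ 3, so divide by f(x) over F_13: 11x^4 + x^3 + 10x^2 + 4x + 3 = (11x + 4)·(x^3 + 8x^2 + 9x + 5) + (9x^2 + 4x + 9). Hence a·b ≡ 9x^2 + 4x + 9 (mod f). (F_13[x]/(f) is a field with 13^3 = 2197 elements since f is irreducible of degree 3.)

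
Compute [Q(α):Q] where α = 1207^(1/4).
[Q(α):Q] = 4

α is a root of x^4 - 1207. By Eisenstein's criterion at the prime p = 17 (which divides the constant term 1207 but p^2 = 289 does not, since 1207 is squarefree), x^4 - 1207 is irreducible over Q. Hence [Q(α):Q] = 4.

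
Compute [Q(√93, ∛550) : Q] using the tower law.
[Q(√93, ∛550) : Q] = 6

Let L = Q(√93, ∛550). Since Q(√93) ⊂ L and [Q(√93):Q] = 2, the tower law gives 2 | [L:Q]. Likewise Q(∛550) ⊂ L with [Q(∛550):Q] = 3 (because 550 is not a perfect cube), so 3 | [L:Q]. As gcd(2,3) = 1, [L:Q] is divisible by 6. Conversely L is generated over Q by √93 and ∛550, so [L:Q] ≤ 2·3 = 6. Therefore [Q(√93, ∛550) : Q] = 6.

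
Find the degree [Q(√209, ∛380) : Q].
[Q(√209, ∛380) : Q] = 6

Let L = Q(√209, ∛380). Since Q(√209) ⊂ L and [Q(√209):Q] = 2, the tower law gives 2 | [L:Q]. Likewise Q(∛380) ⊂ L with [Q(∛380):Q] = 3 (because 380 is not a perfect cube), so 3 | [L:Q]. As gcd(2,3) = 1, [L:Q] is divisible by 6. Conversely L is generated over Q by √209 and ∛380, so [L:Q] ≤ 2·3 = 6. Therefore [Q(√209, ∛380) : Q] = 6.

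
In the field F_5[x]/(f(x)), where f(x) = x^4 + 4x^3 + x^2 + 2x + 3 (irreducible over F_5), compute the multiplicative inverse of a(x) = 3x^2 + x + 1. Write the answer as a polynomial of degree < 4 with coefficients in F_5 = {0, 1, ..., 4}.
a(x)^(-1) ≡ 4x^3 + 2x^2 + 3x + 2 (mod f(x))

Since f is irreducible over F_5, F_5[x]/(f) is a field and a(x) ≠ 0 has an inverse. Apply the extended Euclidean algorithm to f(x) and a(x) in F_5[x]: f(x) = (2x^2 + 4x)·a(x) + (3x + 3);  a(x) = (x + 1)·(3x + 3) + (3). The last nonzero remainder is the constant 3 = gcd(f, a) in F_5. Back-substituting through the division chain expresses 3 = s(x)·a(x) + t(x)·f(x) with s(x) ≡ 2x^3 + x^2 + 4x + 1 (mod f), so (2x^3 + x^2 + 4x + 1)·a(x) ≡ 3 (mod f). Multiplying by 3^(-1) ≡ 2 in F_5 gives a(x)^(-1) ≡ 2·(2x^3 + x^2 + 4x + 1) ≡ 4x^3 + 2x^2 + 3x + 2 (mod f). Check: (3x^2 + x + 1)·(4x^3 + 2x^2 + 3x + 2) = 2x^5 + x^2 + 2 ≡ 1 (mod x^4 + 4x^3 + x^2 + 2x + 3).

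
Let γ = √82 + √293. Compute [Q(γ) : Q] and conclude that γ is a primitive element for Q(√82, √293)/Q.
[Q(γ) : Q] = 4 (equivalently, Q(γ) = Q(√82, √293))

Obviously Q(γ) ⊆ Q(√82, √293), and [Q(√82, √293):Q] = 4 (since 82, 293 are distinct squarefree integers > 1 with 24026 not a perfect square). To show equality we compute the minimal polynomial of γ. From γ = √82 + √293: γ^2 = 82 + 2√(24026) + 293 = 375 + 2√(24026), so γ^2 - 375 = 2√(24026); squaring, (γ^2 - 375)^2 = 4·24026, i.e. γ^4 - 750γ^2 + 140625 - 96104 = 0, i.e. γ^4 - 750γ^2 + 44521 = 0. So γ is a root of x^4 - 750x^2 + 44521. This polynomial is irreducible over Q: it has no rational root (each ±√82 ± √293 is irrational), and any factorization into two quadratics over Q would force √(24026) ∈ Q (pairing opposite roots) or √82, √293 ∈ Q (other pairings), all impossible. Hence [Q(γ):Q] = 4 = [Q(√82, √293):Q], so Q(γ) = Q(√82, √293).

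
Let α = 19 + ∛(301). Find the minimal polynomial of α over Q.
m_α(x) = x^3 - 57x^2 + 1083x - 7160

Set β = α - 19 = ∛(301), so β^3 = 301. Then (α - 19)^3 - 301 = 0, i.e. α is a root of g(x) = (x - 19)^3 - 301 = x^3 - 57x^2 + 1083x - 7160. Since g(x) = h(x - 19) where h(x) = x^3 - 301, and h is irreducible over Q (because 301 is not a perfect cube, so h has no rational root, and a monic cubic with no rational root is irreducible), g is also irreducible (irreducibility is preserved under the substitution x → x - 19). Hence m_α(x) = x^3 - 57x^2 + 1083x - 7160.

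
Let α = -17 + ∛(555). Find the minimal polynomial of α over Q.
m_α(x) = x^3 + 51x^2 + 867x + 4358

Set β = α + 17 = ∛(555), so β^3 = 555. Then (α + 17)^3 - 555 = 0, i.e. α is a root of g(x) = (x + 17)^3 - 555 = x^3 + 51x^2 + 867x + 4358. Since g(x) = h(x + 17) where h(x) = x^3 - 555, and h is irreducible over Q (because 555 is not a perfect cube, so h has no rational root, and a monic cubic with no rational root is irreducible), g is also irreducible (irreducibility is preserved under the substitution x → x + 17). Hence m_α(x) = x^3 + 51x^2 + 867x + 4358.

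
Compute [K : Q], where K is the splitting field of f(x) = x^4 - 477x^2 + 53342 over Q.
[K : Q] = 4

Solving the quadratic in x^2: x^2 = (477 ± √(477^2 - 4·53342))/2 = (477 ± √14161)/2 = (477 ± 119)/2, giving x^2 = 179 or x^2 = 298. So f(x) = (x^2 - 179)(x^2 - 298) and the roots of f are ±√179, ±√298. Hence the splitting field is K = Q(√179, √298). Since 179 and 298 are distinct squarefree integers > 1, their product 53342 is not a perfect square, so √298 ∉ Q(√179). By the tower law [K:Q] = [Q(√179,√298):Q(√179)] · [Q(√179):Q] = 2 · 2 = 4.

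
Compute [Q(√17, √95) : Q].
[Q(√17, √95) : Q] = 4

[Q(√17):Q] = 2 (min poly x^2 - 17, irreducible since 17 is squarefree > 1). For the top step, suppose √95 ∈ Q(√17), say √95 = c + d√17 with c, d ∈ Q. Squaring: 95 = c^2 + 17d^2 + 2cd√17. Since √17 ∉ Q this forces 2cd = 0. If d = 0 then √95 = c ∈ Q, contradicting 95 squarefree > 1. If c = 0 then 95 = 17d^2, so 17·95 = (17d)^2 is a perfect square in Q — but 17·95 = 1615 is not a perfect square (since 17 and 95 are distinct squarefree integers). Contradiction. Hence √95 ∉ Q(√17), so x^2 - 95 stays irreducible over Q(√17) and [Q(√17, √95) : Q(√17)] = 2. By the tower law, [Q(√17, √95) : Q] = 2 · 2 = 4.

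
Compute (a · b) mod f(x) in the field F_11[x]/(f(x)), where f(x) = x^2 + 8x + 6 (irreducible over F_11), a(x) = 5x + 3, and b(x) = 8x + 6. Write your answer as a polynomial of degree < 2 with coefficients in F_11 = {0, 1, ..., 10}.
a · b ≡ 9x + 9 (mod f(x))

Multiply in F_11[x]: a(x)·b(x) = (5x + 3)·(8x + 6) = 7x^2 + 10x + 7. This has degree ≥ 2, so divide by f(x) over F_11: 7x^2 + 10x + 7 = (7)·(x^2 + 8x + 6) + (9x + 9). Hence a·b ≡ 9x + 9 (mod f). (F_11[x]/(f) is a field with 11^2 = 121 elements since f is irreducible of degree 2.)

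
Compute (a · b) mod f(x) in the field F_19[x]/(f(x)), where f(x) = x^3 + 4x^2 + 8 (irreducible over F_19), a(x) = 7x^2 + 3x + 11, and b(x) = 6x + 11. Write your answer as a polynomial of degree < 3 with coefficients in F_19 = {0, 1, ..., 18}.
a · b ≡ 3x^2 + 4x + 13 (mod f(x))

Multiply in F_19[x]: a(x)·b(x) = (7x^2 + 3x + 11)·(6x + 11) = 4x^3 + 4x + 7. This has degree ≥ 3, so divide by f(x) over F_19: 4x^3 + 4x + 7 = (4)·(x^3 + 4x^2 + 8) + (3x^2 + 4x + 13). Hence a·b ≡ 3x^2 + 4x + 13 (mod f). (F_19[x]/(f) is a field with 19^3 = 6859 elements since f is irreducible of degree 3.)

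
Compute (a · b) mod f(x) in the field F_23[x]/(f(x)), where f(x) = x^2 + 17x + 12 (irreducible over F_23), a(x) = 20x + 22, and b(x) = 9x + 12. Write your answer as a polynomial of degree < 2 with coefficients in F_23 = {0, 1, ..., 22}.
a · b ≡ 13 (mod f(x))

Multiply in F_23[x]: a(x)·b(x) = (20x + 22)·(9x + 12) = 19x^2 + x + 11. This has degree ≥ 2, so divide by f(x) over F_23: 19x^2 + x + 11 = (19)·(x^2 + 17x + 12) + (13). Hence a·b ≡ 13 (mod f). (F_23[x]/(f) is a field with 23^2 = 529 elements since f is irreducible of degree 2.)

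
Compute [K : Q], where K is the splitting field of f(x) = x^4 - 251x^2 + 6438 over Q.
[K : Q] = 4

Solving the quadratic in x^2: x^2 = (251 ± √(251^2 - 4·6438))/2 = (251 ± √37249)/2 = (251 ± 193)/2, giving x^2 = 222 or x^2 = 29. So f(x) = (x^2 - 222)(x^2 - 29) and the roots of f are ±√222, ±√29. Hence the splitting field is K = Q(√222, √29). Since 222 and 29 are distinct squarefree integers > 1, their product 6438 is not a perfect square, so √29 ∉ Q(√222). By the tower law [K:Q] = [Q(√222,√29):Q(√222)] · [Q(√222):Q] = 2 · 2 = 4.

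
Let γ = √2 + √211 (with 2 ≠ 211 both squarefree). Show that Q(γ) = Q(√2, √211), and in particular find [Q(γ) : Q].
[Q(γ) : Q] = 4 (equivalently, Q(γ) = Q(√2, √211))

Obviously Q(γ) ⊆ Q(√2, √211), and [Q(√2, √211):Q] = 4 (since 2, 211 are distinct squarefree integers > 1 with 422 not a perfect square). To show equality we compute the minimal polynomial of γ. From γ = √2 + √211: γ^2 = 2 + 2√(422) + 211 = 213 + 2√(422), so γ^2 - 213 = 2√(422); squaring, (γ^2 - 213)^2 = 4·422, i.e. γ^4 - 426γ^2 + 45369 - 1688 = 0, i.e. γ^4 - 426γ^2 + 43681 = 0. So γ is a root of x^4 - 426x^2 + 43681. This polynomial is irreducible over Q: it has no rational root (each ±√2 ± √211 is irrational), and any factorization into two quadratics over Q would force √(422) ∈ Q (pairing opposite roots) or √2, √211 ∈ Q (other pairings), all impossible. Hence [Q(γ):Q] = 4 = [Q(√2, √211):Q], so Q(γ) = Q(√2, √211).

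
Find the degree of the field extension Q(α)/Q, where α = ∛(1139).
[Q(α):Q] = 3

The minimal polynomial of α is x^3 - 1139, irreducible over Q since 1139 is not a perfect cube (so x^3 - 1139 has no rational root). Hence [Q(α):Q] = deg(m_α) = 3.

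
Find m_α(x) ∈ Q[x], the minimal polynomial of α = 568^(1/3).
m_α(x) = x^3 - 568

α satisfies α^3 = 568, so x^3 - 568 annihilates α. By the rational root test, a rational root p/q (in lowest terms) of x^3 - 568 would satisfy p^3 = 568 q^3, forcing q = 1 and p^3 = 568; but 568 is not a perfect cube, contradiction. A monic cubic over Q with no rational root is irreducible (any nontrivial factorization would include a linear factor). Hence x^3 - 568 is the minimal polynomial of α, and in particular [Q(α):Q] = 3.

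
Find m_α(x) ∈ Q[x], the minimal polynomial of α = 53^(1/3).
m_α(x) = x^3 - 53

α satisfies α^3 = 53, so x^3 - 53 annihilates α. By the rational root test, a rational root p/q (in lowest terms) of x^3 - 53 would satisfy p^3 = 53 q^3, forcing q = 1 and p^3 = 53; but 53 is not a perfect cube, contradiction. A monic cubic over Q with no rational root is irreducible (any nontrivial factorization would include a linear factor). Hence x^3 - 53 is the minimal polynomial of α, and in particular [Q(α):Q] = 3.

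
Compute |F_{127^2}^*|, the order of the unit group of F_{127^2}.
|F_{127^2}^*| = 16128

F_{127^2} has 127^2 = 16129 elements; its multiplicative group consists of all nonzero elements, so |F_{127^2}^*| = 16129 - 1 = 16128. (It is cyclic since any finite subgroup of the multiplicative group of a field is cyclic.)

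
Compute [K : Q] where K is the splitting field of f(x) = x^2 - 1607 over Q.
[K : Q] = 2

f(x) = x^2 - 1607 factors as (x - √1607)(x + √1607). The splitting field is K = Q(√1607). Since 1607 is squarefree and > 1, it is not a perfect square, so x^2 - 1607 is irreducible over Q and [Q(√1607) : Q] = 2. Hence [K : Q] = 2.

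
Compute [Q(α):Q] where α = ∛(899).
[Q(α):Q] = 3

The minimal polynomial of α is x^3 - 899, irreducible over Q since 899 is not a perfect cube (so x^3 - 899 has no rational root). Hence [Q(α):Q] = deg(m_α) = 3.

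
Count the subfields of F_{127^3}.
F_{127^3} has 2 subfields

The subfields of F_{p^n} are exactly the fields F_{p^d} for d | n (each is the fixed field of the unique index-d subgroup of Gal(F_{p^n}/F_p) ≅ Z/nZ). The divisors of n = 3 are {1, 3}, giving 2 subfields: F_{127^1}, F_{127^3}.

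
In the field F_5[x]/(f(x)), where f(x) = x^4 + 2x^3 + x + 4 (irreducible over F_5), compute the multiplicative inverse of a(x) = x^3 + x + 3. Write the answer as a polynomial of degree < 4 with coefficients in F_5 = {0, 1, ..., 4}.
a(x)^(-1) ≡ 4x^2 + 2x + 4 (mod f(x))

Since f is irreducible over F_5, F_5[x]/(f) is a field and a(x) ≠ 0 has an inverse. Apply the extended Euclidean algorithm to f(x) and a(x) in F_5[x]: f(x) = (x + 2)·a(x) + (4x^2 + x + 3);  a(x) = (4x + 4)·(4x^2 + x + 3) + (1). The last nonzero remainder is the constant 1 = gcd(f, a) in F_5. Back-substituting through the division chain expresses 1 = s(x)·a(x) + t(x)·f(x) with s(x) ≡ 4x^2 + 2x + 4 (mod f), so a(x)^(-1) ≡ s(x) = 4x^2 + 2x + 4 (mod f). Check: (x^3 + x + 3)·(4x^2 + 2x + 4) = 4x^5 + 2x^4 + 3x^3 + 4x^2 + 2 ≡ 1 (mod x^4 + 2x^3 + x + 4).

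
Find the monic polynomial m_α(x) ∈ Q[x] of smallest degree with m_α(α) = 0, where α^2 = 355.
m_α(x) = x^2 - 355

α satisfies α^2 - 355 = 0, so x^2 - 355 annihilates α. Since d = 355 is squarefree and ≠ 1, it is not a perfect square in Q, so x^2 - 355 has no rational root and is therefore irreducible over Q (a degree-2 polynomial over a field is irreducible iff it has no root). Hence m_α(x) = x^2 - 355.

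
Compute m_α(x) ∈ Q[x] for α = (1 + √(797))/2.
m_α(x) = x^2 - x - 199

From 2α - 1 = √(797), squaring gives (2α - 1)^2 = 797, i.e. 4α^2 - 4α + 1 = 797, so α^2 - α + (1 - 797)/4 = 0. Since 797 ≡ 1 (mod 4), (1 - 797)/4 = -199 ∈ Z. The polynomial x^2 - x - 199 has discriminant 1 - 4·(-199) = 797, which is not a perfect square in Q (d = 797 is squarefree and ≠ 1), so x^2 - x - 199 is irreducible over Q. It is the minimal polynomial of α.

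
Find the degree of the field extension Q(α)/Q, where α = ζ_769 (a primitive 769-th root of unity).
[Q(α):Q] = 768

The minimal polynomial of ζ_769 over Q is the 769-th cyclotomic polynomial Φ_769(x), which is irreducible over Q and has degree φ(769) = 768. Hence [Q(α):Q] = φ(769) = 768.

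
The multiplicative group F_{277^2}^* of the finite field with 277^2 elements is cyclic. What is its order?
|F_{277^2}^*| = 76728

F_{277^2} has 277^2 = 76729 elements; its multiplicative group consists of all nonzero elements, so |F_{277^2}^*| = 76729 - 1 = 76728. (It is cyclic since any finite subgroup of the multiplicative group of a field is cyclic.)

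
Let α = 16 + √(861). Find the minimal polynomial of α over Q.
m_α(x) = x^2 - 32x - 605

From α - 16 = √(861), squaring gives (α - 16)^2 = 861, i.e. α^2 - 32α + 256 = 861, so α^2 - 32α - 605 = 0. The discriminant of x^2 - 32x - 605 is (-32)^2 - 4·(-605) = 1024 + 2420 = 3444, and 4·(861) is not a perfect square in Q since 861 is squarefree and ≠ 1. Hence x^2 - 32x - 605 is irreducible over Q and is the minimal polynomial of α.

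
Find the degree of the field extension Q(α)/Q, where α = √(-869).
[Q(α):Q] = 2

[Q(α):Q] equals the degree of the minimal polynomial of α. Here α^2 = -869 and x^2 + 869 is irreducible (d = -869 is squarefree, ≠ 1, hence not a square), so deg(m_α) = 2. Thus [Q(α):Q] = 2.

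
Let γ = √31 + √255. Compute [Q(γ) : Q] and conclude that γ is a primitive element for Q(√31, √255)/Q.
[Q(γ) : Q] = 4 (equivalently, Q(γ) = Q(√31, √255))

Obviously Q(γ) ⊆ Q(√31, √255), and [Q(√31, √255):Q] = 4 (since 31, 255 are distinct squarefree integers > 1 with 7905 not a perfect square). To show equality we compute the minimal polynomial of γ. From γ = √31 + √255: γ^2 = 31 + 2√(7905) + 255 = 286 + 2√(7905), so γ^2 - 286 = 2√(7905); squaring, (γ^2 - 286)^2 = 4·7905, i.e. γ^4 - 572γ^2 + 81796 - 31620 = 0, i.e. γ^4 - 572γ^2 + 50176 = 0. So γ is a root of x^4 - 572x^2 + 50176. This polynomial is irreducible over Q: it has no rational root (each ±√31 ± √255 is irrational), and any factorization into two quadratics over Q would force √(7905) ∈ Q (pairing opposite roots) or √31, √255 ∈ Q (other pairings), all impossible. Hence [Q(γ):Q] = 4 = [Q(√31, √255):Q], so Q(γ) = Q(√31, √255).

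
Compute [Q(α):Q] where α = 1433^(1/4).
[Q(α):Q] = 4

α is a root of x^4 - 1433. By Eisenstein's criterion at the prime p = 1433 (which divides the constant term 1433 but p^2 = 2053489 does not, since 1433 is squarefree), x^4 - 1433 is irreducible over Q. Hence [Q(α):Q] = 4.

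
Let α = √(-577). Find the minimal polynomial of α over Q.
m_α(x) = x^2 + 577

α satisfies α^2 + 577 = 0, so x^2 + 577 annihilates α. Since d = -577 is squarefree and ≠ 1, it is not a perfect square in Q, so x^2 + 577 has no rational root and is therefore irreducible over Q (a degree-2 polynomial over a field is irreducible iff it has no root). Hence m_α(x) = x^2 + 577.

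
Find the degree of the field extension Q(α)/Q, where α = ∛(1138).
[Q(α):Q] = 3

The minimal polynomial of α is x^3 - 1138, irreducible over Q since 1138 is not a perfect cube (so x^3 - 1138 has no rational root). Hence [Q(α):Q] = deg(m_α) = 3.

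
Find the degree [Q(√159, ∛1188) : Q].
[Q(√159, ∛1188) : Q] = 6

Let L = Q(√159, ∛1188). Since Q(√159) ⊂ L and [Q(√159):Q] = 2, the tower law gives 2 | [L:Q]. Likewise Q(∛1188) ⊂ L with [Q(∛1188):Q] = 3 (because 1188 is not a perfect cube), so 3 | [L:Q]. As gcd(2,3) = 1, [L:Q] is divisible by 6. Conversely L is generated over Q by √159 and ∛1188, so [L:Q] ≤ 2·3 = 6. Therefore [Q(√159, ∛1188) : Q] = 6.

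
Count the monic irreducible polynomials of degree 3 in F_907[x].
There are 248713912 monic irreducible polynomials of degree 3 over F_907

Each element of F_{907^3} that lies in no proper subfield is a root of exactly one monic irreducible of degree 3 over F_907, and each such polynomial has 3 distinct roots in F_{907^3}. By Möbius inversion the count is N_907(3) = (1/3) Σ_{d|3} μ(3/d) · 907^d = (1/3)(μ(3)·907^1 + μ(1)·907^3) = 746141736/3 = 248713912.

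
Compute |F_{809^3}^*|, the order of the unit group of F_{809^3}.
|F_{809^3}^*| = 529475128

F_{809^3} has 809^3 = 529475129 elements; its multiplicative group consists of all nonzero elements, so |F_{809^3}^*| = 529475129 - 1 = 529475128. (It is cyclic since any finite subgroup of the multiplicative group of a field is cyclic.)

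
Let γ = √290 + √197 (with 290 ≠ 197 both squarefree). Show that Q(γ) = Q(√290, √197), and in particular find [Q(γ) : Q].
[Q(γ) : Q] = 4 (equivalently, Q(γ) = Q(√290, √197))

Obviously Q(γ) ⊆ Q(√290, √197), and [Q(√290, √197):Q] = 4 (since 290, 197 are distinct squarefree integers > 1 with 57130 not a perfect square). To show equality we compute the minimal polynomial of γ. From γ = √290 + √197: γ^2 = 290 + 2√(57130) + 197 = 487 + 2√(57130), so γ^2 - 487 = 2√(57130); squaring, (γ^2 - 487)^2 = 4·57130, i.e. γ^4 - 974γ^2 + 237169 - 228520 = 0, i.e. γ^4 - 974γ^2 + 8649 = 0. So γ is a root of x^4 - 974x^2 + 8649. This polynomial is irreducible over Q: it has no rational root (each ±√290 ± √197 is irrational), and any factorization into two quadratics over Q would force √(57130) ∈ Q (pairing opposite roots) or √290, √197 ∈ Q (other pairings), all impossible. Hence [Q(γ):Q] = 4 = [Q(√290, √197):Q], so Q(γ) = Q(√290, √197).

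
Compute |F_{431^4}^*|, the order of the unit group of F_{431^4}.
|F_{431^4}^*| = 34507149120

F_{431^4} has 431^4 = 34507149121 elements; its multiplicative group consists of all nonzero elements, so |F_{431^4}^*| = 34507149121 - 1 = 34507149120. (It is cyclic since any finite subgroup of the multiplicative group of a field is cyclic.)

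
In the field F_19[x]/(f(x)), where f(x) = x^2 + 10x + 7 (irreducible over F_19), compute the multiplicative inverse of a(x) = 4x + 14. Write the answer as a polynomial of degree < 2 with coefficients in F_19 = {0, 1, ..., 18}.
a(x)^(-1) ≡ 16x + 9 (mod f(x))

Since f is irreducible over F_19, F_19[x]/(f) is a field and a(x) ≠ 0 has an inverse. Apply the extended Euclidean algorithm to f(x) and a(x) in F_19[x]: f(x) = (5x + 4)·a(x) + (8). The last nonzero remainder is the constant 8 = gcd(f, a) in F_19. Back-substituting through the division chain expresses 8 = s(x)·a(x) + t(x)·f(x) with s(x) ≡ 14x + 15 (mod f), so (14x + 15)·a(x) ≡ 8 (mod f). Multiplying by 8^(-1) ≡ 12 in F_19 gives a(x)^(-1) ≡ 12·(14x + 15) ≡ 16x + 9 (mod f). Check: (4x + 14)·(16x + 9) = 7x^2 + 13x + 12 ≡ 1 (mod x^2 + 10x + 7).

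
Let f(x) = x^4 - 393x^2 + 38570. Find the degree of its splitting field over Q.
[K : Q] = 4

Solving the quadratic in x^2: x^2 = (393 ± √(393^2 - 4·38570))/2 = (393 ± √169)/2 = (393 ± 13)/2, giving x^2 = 203 or x^2 = 190. So f(x) = (x^2 - 203)(x^2 - 190) and the roots of f are ±√203, ±√190. Hence the splitting field is K = Q(√203, √190). Since 203 and 190 are distinct squarefree integers > 1, their product 38570 is not a perfect square, so √190 ∉ Q(√203). By the tower law [K:Q] = [Q(√203,√190):Q(√203)] · [Q(√203):Q] = 2 · 2 = 4.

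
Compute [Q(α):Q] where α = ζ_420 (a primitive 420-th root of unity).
[Q(α):Q] = 96

The minimal polynomial of ζ_420 over Q is the 420-th cyclotomic polynomial Φ_420(x), which is irreducible over Q and has degree φ(420) = 96. Hence [Q(α):Q] = φ(420) = 96.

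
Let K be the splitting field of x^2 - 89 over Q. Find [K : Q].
[K : Q] = 2

f(x) = x^2 - 89 factors as (x - √89)(x + √89). The splitting field is K = Q(√89). Since 89 is squarefree and > 1, it is not a perfect square, so x^2 - 89 is irreducible over Q and [Q(√89) : Q] = 2. Hence [K : Q] = 2.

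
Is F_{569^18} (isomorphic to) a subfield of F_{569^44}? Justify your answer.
No: F_{569^18} is not a subfield of F_{569^44}

F_{p^m} embeds in F_{p^n} iff m | n. Here 18 ∤ 44 (since 44 = 2·18 + 8 with remainder 8 ≠ 0), so F_{569^18} is not a subfield of F_{569^44}. Equivalently: if it were, the tower law would give 18 = [F_{569^18}:F_569] dividing [F_{569^44}:F_569] = 44, contradiction.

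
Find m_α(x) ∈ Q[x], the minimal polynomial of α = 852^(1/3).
m_α(x) = x^3 - 852

α satisfies α^3 = 852, so x^3 - 852 annihilates α. By the rational root test, a rational root p/q (in lowest terms) of x^3 - 852 would satisfy p^3 = 852 q^3, forcing q = 1 and p^3 = 852; but 852 is not a perfect cube, contradiction. A monic cubic over Q with no rational root is irreducible (any nontrivial factorization would include a linear factor). Hence x^3 - 852 is the minimal polynomial of α, and in particular [Q(α):Q] = 3.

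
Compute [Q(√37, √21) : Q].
[Q(√37, √21) : Q] = 4

[Q(√37):Q] = 2 (min poly x^2 - 37, irreducible since 37 is squarefree > 1). For the top step, suppose √21 ∈ Q(√37), say √21 = c + d√37 with c, d ∈ Q. Squaring: 21 = c^2 + 37d^2 + 2cd√37. Since √37 ∉ Q this forces 2cd = 0. If d = 0 then √21 = c ∈ Q, contradicting 21 squarefree > 1. If c = 0 then 21 = 37d^2, so 37·21 = (37d)^2 is a perfect square in Q — but 37·21 = 777 is not a perfect square (since 37 and 21 are distinct squarefree integers). Contradiction. Hence √21 ∉ Q(√37), so x^2 - 21 stays irreducible over Q(√37) and [Q(√37, √21) : Q(√37)] = 2. By the tower law, [Q(√37, √21) : Q] = 2 · 2 = 4.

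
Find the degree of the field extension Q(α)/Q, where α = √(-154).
[Q(α):Q] = 2

[Q(α):Q] equals the degree of the minimal polynomial of α. Here α^2 = -154 and x^2 + 154 is irreducible (d = -154 is squarefree, ≠ 1, hence not a square), so deg(m_α) = 2. Thus [Q(α):Q] = 2.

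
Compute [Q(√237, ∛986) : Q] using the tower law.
[Q(√237, ∛986) : Q] = 6

Let L = Q(√237, ∛986). Since Q(√237) ⊂ L and [Q(√237):Q] = 2, the tower law gives 2 | [L:Q]. Likewise Q(∛986) ⊂ L with [Q(∛986):Q] = 3 (because 986 is not a perfect cube), so 3 | [L:Q]. As gcd(2,3) = 1, [L:Q] is divisible by 6. Conversely L is generated over Q by √237 and ∛986, so [L:Q] ≤ 2·3 = 6. Therefore [Q(√237, ∛986) : Q] = 6.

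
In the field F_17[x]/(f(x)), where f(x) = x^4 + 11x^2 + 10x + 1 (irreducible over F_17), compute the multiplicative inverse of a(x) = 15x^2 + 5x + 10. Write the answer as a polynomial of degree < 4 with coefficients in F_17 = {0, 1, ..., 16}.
a(x)^(-1) ≡ 5x^3 + 9x^2 + 9x + 11 (mod f(x))

Since f is irreducible over F_17, F_17[x]/(f) is a field and a(x) ≠ 0 has an inverse. Apply the extended Euclidean algorithm to f(x) and a(x) in F_17[x]: f(x) = (8x^2 + 3x + 8)·a(x) + (8x + 6);  a(x) = (4x + 4)·(8x + 6) + (3). The last nonzero remainder is the constant 3 = gcd(f, a) in F_17. Back-substituting through the division chain expresses 3 = s(x)·a(x) + t(x)·f(x) with s(x) ≡ 15x^3 + 10x^2 + 10x + 16 (mod f), so (15x^3 + 10x^2 + 10x + 16)·a(x) ≡ 3 (mod f). Multiplying by 3^(-1) ≡ 6 in F_17 gives a(x)^(-1) ≡ 6·(15x^3 + 10x^2 + 10x + 16) ≡ 5x^3 + 9x^2 + 9x + 11 (mod f). Check: (15x^2 + 5x + 10)·(5x^3 + 9x^2 + 9x + 11) = 7x^5 + 7x^4 + 9x^3 + 11x^2 + 9x + 8 ≡ 1 (mod x^4 + 11x^2 + 10x + 1).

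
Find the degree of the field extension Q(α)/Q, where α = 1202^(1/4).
[Q(α):Q] = 4

α is a root of x^4 - 1202. By Eisenstein's criterion at the prime p = 2 (which divides the constant term 1202 but p^2 = 4 does not, since 1202 is squarefree), x^4 - 1202 is irreducible over Q. Hence [Q(α):Q] = 4.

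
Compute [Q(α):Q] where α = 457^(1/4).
[Q(α):Q] = 4

α is a root of x^4 - 457. By Eisenstein's criterion at the prime p = 457 (which divides the constant term 457 but p^2 = 208849 does not, since 457 is squarefree), x^4 - 457 is irreducible over Q. Hence [Q(α):Q] = 4.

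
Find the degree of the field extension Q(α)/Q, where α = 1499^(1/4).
[Q(α):Q] = 4

α is a root of x^4 - 1499. By Eisenstein's criterion at the prime p = 1499 (which divides the constant term 1499 but p^2 = 2247001 does not, since 1499 is squarefree), x^4 - 1499 is irreducible over Q. Hence [Q(α):Q] = 4.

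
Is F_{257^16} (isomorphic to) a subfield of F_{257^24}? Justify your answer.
No: F_{257^16} is not a subfield of F_{257^24}

F_{p^m} embeds in F_{p^n} iff m | n. Here 16 ∤ 24 (since 24 = 1·16 + 8 with remainder 8 ≠ 0), so F_{257^16} is not a subfield of F_{257^24}. Equivalently: if it were, the tower law would give 16 = [F_{257^16}:F_257] dividing [F_{257^24}:F_257] = 24, contradiction.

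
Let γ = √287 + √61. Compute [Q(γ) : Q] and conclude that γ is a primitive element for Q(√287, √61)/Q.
[Q(γ) : Q] = 4 (equivalently, Q(γ) = Q(√287, √61))

Obviously Q(γ) ⊆ Q(√287, √61), and [Q(√287, √61):Q] = 4 (since 287, 61 are distinct squarefree integers > 1 with 17507 not a perfect square). To show equality we compute the minimal polynomial of γ. From γ = √287 + √61: γ^2 = 287 + 2√(17507) + 61 = 348 + 2√(17507), so γ^2 - 348 = 2√(17507); squaring, (γ^2 - 348)^2 = 4·17507, i.e. γ^4 - 696γ^2 + 121104 - 70028 = 0, i.e. γ^4 - 696γ^2 + 51076 = 0. So γ is a root of x^4 - 696x^2 + 51076. This polynomial is irreducible over Q: it has no rational root (each ±√287 ± √61 is irrational), and any factorization into two quadratics over Q would force √(17507) ∈ Q (pairing opposite roots) or √287, √61 ∈ Q (other pairings), all impossible. Hence [Q(γ):Q] = 4 = [Q(√287, √61):Q], so Q(γ) = Q(√287, √61).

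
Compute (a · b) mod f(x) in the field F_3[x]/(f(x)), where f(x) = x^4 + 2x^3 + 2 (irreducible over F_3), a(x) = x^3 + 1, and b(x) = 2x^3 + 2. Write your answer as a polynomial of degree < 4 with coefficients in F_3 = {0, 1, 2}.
a · b ≡ 2x^2 + 2x + 1 (mod f(x))

Multiply in F_3[x]: a(x)·b(x) = (x^3 + 1)·(2x^3 + 2) = 2x^6 + x^3 + 2. This has degree ≥ 4, so divide by f(x) over F_3: 2x^6 + x^3 + 2 = (2x^2 + 2x + 2)·(x^4 + 2x^3 + 2) + (2x^2 + 2x + 1). Hence a·b ≡ 2x^2 + 2x + 1 (mod f). (F_3[x]/(f) is a field with 3^4 = 81 elements since f is irreducible of degree 4.)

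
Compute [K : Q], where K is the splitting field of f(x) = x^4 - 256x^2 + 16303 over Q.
[K : Q] = 4

Solving the quadratic in x^2: x^2 = (256 ± √(256^2 - 4·16303))/2 = (256 ± √324)/2 = (256 ± 18)/2, giving x^2 = 137 or x^2 = 119. So f(x) = (x^2 - 137)(x^2 - 119) and the roots of f are ±√137, ±√119. Hence the splitting field is K = Q(√137, √119). Since 137 and 119 are distinct squarefree integers > 1, their product 16303 is not a perfect square, so √119 ∉ Q(√137). By the tower law [K:Q] = [Q(√137,√119):Q(√137)] · [Q(√137):Q] = 2 · 2 = 4.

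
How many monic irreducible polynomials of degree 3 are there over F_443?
There are 28979288 monic irreducible polynomials of degree 3 over F_443

Each element of F_{443^3} that lies in no proper subfield is a root of exactly one monic irreducible of degree 3 over F_443, and each such polynomial has 3 distinct roots in F_{443^3}. By Möbius inversion the count is N_443(3) = (1/3) Σ_{d|3} μ(3/d) · 443^d = (1/3)(μ(3)·443^1 + μ(1)·443^3) = 86937864/3 = 28979288.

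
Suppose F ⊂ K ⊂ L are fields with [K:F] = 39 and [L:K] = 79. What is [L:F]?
[L:F] = 3081

The tower law says that for any tower of field extensions F ⊂ K ⊂ L with finite degrees, [L:F] = [L:K] · [K:F]. Here this gives [L:F] = 79 · 39 = 3081.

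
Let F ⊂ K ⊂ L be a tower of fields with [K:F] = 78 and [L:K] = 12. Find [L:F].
[L:F] = 936

The tower law says that for any tower of field extensions F ⊂ K ⊂ L with finite degrees, [L:F] = [L:K] · [K:F]. Here this gives [L:F] = 12 · 78 = 936.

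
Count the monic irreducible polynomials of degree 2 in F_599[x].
There are 179101 monic irreducible polynomials of degree 2 over F_599

Each element of F_{599^2} that lies in no proper subfield is a root of exactly one monic irreducible of degree 2 over F_599, and each such polynomial has 2 distinct roots in F_{599^2}. By Möbius inversion the count is N_599(2) = (1/2) Σ_{d|2} μ(2/d) · 599^d = (1/2)(μ(2)·599^1 + μ(1)·599^2) = 358202/2 = 179101.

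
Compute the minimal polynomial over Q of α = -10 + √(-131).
m_α(x) = x^2 + 20x + 231

From α + 10 = √(-131), squaring gives (α + 10)^2 = -131, i.e. α^2 + 20α + 100 = -131, so α^2 + 20α + 231 = 0. The discriminant of x^2 + 20x + 231 is (20)^2 - 4·(231) = 400 - 924 = -524, and 4·(-131) is not a perfect square in Q since -131 is squarefree and ≠ 1. Hence x^2 + 20x + 231 is irreducible over Q and is the minimal polynomial of α.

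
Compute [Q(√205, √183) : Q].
[Q(√205, √183) : Q] = 4

[Q(√205):Q] = 2 (min poly x^2 - 205, irreducible since 205 is squarefree > 1). For the top step, suppose √183 ∈ Q(√205), say √183 = c + d√205 with c, d ∈ Q. Squaring: 183 = c^2 + 205d^2 + 2cd√205. Since √205 ∉ Q this forces 2cd = 0. If d = 0 then √183 = c ∈ Q, contradicting 183 squarefree > 1. If c = 0 then 183 = 205d^2, so 205·183 = (205d)^2 is a perfect square in Q — but 205·183 = 37515 is not a perfect square (since 205 and 183 are distinct squarefree integers). Contradiction. Hence √183 ∉ Q(√205), so x^2 - 183 stays irreducible over Q(√205) and [Q(√205, √183) : Q(√205)] = 2. By the tower law, [Q(√205, √183) : Q] = 2 · 2 = 4.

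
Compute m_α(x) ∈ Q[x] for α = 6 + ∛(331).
m_α(x) = x^3 - 18x^2 + 108x - 547

Set β = α - 6 = ∛(331), so β^3 = 331. Then (α - 6)^3 - 331 = 0, i.e. α is a root of g(x) = (x - 6)^3 - 331 = x^3 - 18x^2 + 108x - 547. Since g(x) = h(x - 6) where h(x) = x^3 - 331, and h is irreducible over Q (because 331 is not a perfect cube, so h has no rational root, and a monic cubic with no rational root is irreducible), g is also irreducible (irreducibility is preserved under the substitution x → x - 6). Hence m_α(x) = x^3 - 18x^2 + 108x - 547.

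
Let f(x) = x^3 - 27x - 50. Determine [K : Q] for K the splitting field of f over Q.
[K : Q] = 6

By the rational root test, any rational root of the monic integer polynomial f(x) = x^3 - 27x - 50 must be an integer dividing the constant term -50, i.e. one of ±{1, 2, 5, 10, 25, 50}. Evaluating: f(1) = -76, f(-1) = -24, f(2) = -96, f(-2) = -4, f(5) = -60, f(-5) = -40, f(10) = 680, f(-10) = -780, f(25) = 14900, f(-25) = -15000, f(50) = 123600, f(-50) = -123700; none is 0, so f has no rational root and is therefore irreducible over Q (a cubic with no linear factor over a field is irreducible). For an irreducible cubic, the Galois group is A_3 or S_3 according as the discriminant disc(f) = -4a^3 - 27b^2 = -4·(-27)^3 - 27·(-50)^2 = 11232 is or is not a square in Q. Here disc(f) = 11232 is not a perfect square in Q, so the Galois group of f over Q is not contained in A_3 and must be all of S_3. The splitting field has degree |S_3| = 6 over Q, so [K : Q] = 6.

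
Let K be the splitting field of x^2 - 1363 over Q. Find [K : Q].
[K : Q] = 2

f(x) = x^2 - 1363 factors as (x - √1363)(x + √1363). The splitting field is K = Q(√1363). Since 1363 is squarefree and > 1, it is not a perfect square, so x^2 - 1363 is irreducible over Q and [Q(√1363) : Q] = 2. Hence [K : Q] = 2.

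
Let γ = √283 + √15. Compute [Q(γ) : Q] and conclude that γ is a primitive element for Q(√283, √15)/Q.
[Q(γ) : Q] = 4 (equivalently, Q(γ) = Q(√283, √15))

Obviously Q(γ) ⊆ Q(√283, √15), and [Q(√283, √15):Q] = 4 (since 283, 15 are distinct squarefree integers > 1 with 4245 not a perfect square). To show equality we compute the minimal polynomial of γ. From γ = √283 + √15: γ^2 = 283 + 2√(4245) + 15 = 298 + 2√(4245), so γ^2 - 298 = 2√(4245); squaring, (γ^2 - 298)^2 = 4·4245, i.e. γ^4 - 596γ^2 + 88804 - 16980 = 0, i.e. γ^4 - 596γ^2 + 71824 = 0. So γ is a root of x^4 - 596x^2 + 71824. This polynomial is irreducible over Q: it has no rational root (each ±√283 ± √15 is irrational), and any factorization into two quadratics over Q would force √(4245) ∈ Q (pairing opposite roots) or √283, √15 ∈ Q (other pairings), all impossible. Hence [Q(γ):Q] = 4 = [Q(√283, √15):Q], so Q(γ) = Q(√283, √15).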